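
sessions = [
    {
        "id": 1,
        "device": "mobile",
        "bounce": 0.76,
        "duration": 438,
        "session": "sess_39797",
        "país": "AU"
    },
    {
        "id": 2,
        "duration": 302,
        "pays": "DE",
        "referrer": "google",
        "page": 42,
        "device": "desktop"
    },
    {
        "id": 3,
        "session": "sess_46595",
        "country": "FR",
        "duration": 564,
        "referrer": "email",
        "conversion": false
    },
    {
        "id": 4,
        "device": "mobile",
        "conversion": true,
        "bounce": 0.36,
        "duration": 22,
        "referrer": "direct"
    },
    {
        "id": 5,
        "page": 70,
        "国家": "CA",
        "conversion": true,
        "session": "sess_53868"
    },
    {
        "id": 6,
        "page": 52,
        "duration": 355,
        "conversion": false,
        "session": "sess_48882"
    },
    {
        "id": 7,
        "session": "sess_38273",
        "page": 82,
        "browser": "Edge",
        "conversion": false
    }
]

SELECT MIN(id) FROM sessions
1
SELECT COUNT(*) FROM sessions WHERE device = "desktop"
1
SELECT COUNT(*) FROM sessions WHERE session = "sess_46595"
1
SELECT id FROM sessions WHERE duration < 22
[]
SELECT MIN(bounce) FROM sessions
0.36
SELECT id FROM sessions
[1, 2, 3, 4, 5, 6, 7]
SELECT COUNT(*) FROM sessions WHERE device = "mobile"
2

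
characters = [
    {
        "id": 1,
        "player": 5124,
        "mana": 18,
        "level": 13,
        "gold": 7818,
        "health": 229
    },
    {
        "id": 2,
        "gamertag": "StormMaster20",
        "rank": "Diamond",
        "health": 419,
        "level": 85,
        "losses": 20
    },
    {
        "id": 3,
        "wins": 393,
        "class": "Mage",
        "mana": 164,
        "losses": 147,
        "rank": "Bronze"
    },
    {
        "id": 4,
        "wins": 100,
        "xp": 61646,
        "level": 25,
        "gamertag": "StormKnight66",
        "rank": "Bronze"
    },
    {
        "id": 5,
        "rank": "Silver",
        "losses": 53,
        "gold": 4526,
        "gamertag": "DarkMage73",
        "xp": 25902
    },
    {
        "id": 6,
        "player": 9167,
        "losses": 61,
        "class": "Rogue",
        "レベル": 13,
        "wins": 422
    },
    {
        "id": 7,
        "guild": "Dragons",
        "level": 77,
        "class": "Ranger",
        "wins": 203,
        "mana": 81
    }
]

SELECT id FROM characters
[1, 2, 3, 4, 5, 6, 7]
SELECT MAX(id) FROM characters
7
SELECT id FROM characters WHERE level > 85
[]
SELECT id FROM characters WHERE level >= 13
[1, 2, 4, 7]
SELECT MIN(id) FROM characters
1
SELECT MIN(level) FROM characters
13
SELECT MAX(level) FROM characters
85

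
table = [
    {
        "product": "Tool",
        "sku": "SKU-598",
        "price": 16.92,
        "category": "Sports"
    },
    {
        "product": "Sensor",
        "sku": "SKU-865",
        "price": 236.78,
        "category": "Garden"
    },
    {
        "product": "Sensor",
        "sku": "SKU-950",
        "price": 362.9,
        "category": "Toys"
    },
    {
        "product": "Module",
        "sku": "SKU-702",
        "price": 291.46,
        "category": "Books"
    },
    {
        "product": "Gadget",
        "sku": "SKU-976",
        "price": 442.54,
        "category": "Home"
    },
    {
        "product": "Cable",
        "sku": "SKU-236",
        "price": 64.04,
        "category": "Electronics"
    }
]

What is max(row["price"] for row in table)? 442.54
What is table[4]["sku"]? "SKU-976"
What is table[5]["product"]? "Cable"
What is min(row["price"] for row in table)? 16.92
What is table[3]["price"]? 291.46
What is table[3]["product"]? "Module"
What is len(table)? 6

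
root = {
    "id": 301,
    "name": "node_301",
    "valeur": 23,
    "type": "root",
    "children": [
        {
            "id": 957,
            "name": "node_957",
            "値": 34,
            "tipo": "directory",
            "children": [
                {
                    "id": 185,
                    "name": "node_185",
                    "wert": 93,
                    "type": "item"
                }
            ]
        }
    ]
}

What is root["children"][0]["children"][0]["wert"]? 93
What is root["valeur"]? 23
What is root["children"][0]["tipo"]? "directory"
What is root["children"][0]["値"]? 34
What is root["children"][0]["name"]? "node_957"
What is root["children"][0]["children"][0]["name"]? "node_185"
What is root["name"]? "node_301"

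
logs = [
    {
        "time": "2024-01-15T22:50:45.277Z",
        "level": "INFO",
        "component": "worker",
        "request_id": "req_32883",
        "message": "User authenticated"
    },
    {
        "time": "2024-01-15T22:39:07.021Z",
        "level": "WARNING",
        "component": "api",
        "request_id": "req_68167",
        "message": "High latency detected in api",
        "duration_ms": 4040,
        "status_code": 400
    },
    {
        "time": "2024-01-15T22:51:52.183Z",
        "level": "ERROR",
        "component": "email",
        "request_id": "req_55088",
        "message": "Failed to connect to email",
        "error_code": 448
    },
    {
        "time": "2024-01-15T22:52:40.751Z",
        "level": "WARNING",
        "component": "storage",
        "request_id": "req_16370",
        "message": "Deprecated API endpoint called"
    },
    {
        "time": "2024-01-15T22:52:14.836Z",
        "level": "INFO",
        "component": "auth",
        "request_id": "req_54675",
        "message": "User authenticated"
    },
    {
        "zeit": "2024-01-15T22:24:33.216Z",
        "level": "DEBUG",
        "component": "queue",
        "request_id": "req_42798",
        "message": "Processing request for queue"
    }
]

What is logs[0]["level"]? "INFO"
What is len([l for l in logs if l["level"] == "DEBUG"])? 1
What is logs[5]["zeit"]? "2024-01-15T22:24:33.216Z"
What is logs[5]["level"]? "DEBUG"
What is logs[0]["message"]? "User authenticated"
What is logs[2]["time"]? "2024-01-15T22:51:52.183Z"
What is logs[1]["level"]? "WARNING"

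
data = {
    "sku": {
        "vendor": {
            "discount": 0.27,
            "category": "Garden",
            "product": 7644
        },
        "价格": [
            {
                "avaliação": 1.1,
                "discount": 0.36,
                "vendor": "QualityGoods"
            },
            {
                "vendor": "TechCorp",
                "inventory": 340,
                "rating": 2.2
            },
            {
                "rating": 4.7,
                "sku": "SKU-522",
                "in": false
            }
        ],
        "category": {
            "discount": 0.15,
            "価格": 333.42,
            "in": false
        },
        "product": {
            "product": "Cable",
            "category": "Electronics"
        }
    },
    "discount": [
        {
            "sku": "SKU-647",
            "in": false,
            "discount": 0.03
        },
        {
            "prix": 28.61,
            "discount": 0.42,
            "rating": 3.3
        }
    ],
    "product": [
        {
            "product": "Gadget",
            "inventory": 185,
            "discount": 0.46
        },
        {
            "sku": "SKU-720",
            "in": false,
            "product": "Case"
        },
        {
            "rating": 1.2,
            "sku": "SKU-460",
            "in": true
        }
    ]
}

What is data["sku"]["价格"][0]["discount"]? 0.36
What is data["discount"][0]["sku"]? "SKU-647"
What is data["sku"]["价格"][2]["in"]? False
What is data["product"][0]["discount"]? 0.46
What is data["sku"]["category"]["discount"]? 0.15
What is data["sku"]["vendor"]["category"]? "Garden"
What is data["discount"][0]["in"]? False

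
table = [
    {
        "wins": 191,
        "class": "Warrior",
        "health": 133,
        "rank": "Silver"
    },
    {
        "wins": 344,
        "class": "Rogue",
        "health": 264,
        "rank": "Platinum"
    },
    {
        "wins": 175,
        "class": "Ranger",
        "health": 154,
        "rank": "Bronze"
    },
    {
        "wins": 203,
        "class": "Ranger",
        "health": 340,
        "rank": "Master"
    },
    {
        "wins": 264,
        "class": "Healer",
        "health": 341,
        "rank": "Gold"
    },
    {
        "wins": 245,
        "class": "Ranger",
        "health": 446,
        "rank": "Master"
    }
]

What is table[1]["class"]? "Rogue"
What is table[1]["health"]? 264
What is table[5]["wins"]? 245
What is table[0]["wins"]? 191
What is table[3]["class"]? "Ranger"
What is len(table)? 6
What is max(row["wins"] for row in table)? 344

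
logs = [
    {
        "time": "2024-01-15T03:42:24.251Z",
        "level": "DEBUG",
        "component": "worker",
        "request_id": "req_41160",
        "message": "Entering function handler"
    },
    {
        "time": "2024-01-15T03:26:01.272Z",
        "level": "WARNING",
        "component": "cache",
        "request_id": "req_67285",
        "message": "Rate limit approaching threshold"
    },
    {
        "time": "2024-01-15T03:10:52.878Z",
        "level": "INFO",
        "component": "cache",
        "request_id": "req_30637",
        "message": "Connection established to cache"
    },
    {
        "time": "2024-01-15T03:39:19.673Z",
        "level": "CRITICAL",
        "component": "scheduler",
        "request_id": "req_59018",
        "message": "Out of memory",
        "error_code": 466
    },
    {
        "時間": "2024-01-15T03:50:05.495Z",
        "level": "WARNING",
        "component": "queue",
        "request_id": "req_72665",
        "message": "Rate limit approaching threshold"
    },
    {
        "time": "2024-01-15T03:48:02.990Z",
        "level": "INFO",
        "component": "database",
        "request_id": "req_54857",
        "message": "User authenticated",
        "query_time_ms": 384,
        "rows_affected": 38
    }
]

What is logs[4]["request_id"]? "req_72665"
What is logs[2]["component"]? "cache"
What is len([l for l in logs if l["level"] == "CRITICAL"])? 1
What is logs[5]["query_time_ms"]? 384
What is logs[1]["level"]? "WARNING"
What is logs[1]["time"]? "2024-01-15T03:26:01.272Z"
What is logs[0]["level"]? "DEBUG"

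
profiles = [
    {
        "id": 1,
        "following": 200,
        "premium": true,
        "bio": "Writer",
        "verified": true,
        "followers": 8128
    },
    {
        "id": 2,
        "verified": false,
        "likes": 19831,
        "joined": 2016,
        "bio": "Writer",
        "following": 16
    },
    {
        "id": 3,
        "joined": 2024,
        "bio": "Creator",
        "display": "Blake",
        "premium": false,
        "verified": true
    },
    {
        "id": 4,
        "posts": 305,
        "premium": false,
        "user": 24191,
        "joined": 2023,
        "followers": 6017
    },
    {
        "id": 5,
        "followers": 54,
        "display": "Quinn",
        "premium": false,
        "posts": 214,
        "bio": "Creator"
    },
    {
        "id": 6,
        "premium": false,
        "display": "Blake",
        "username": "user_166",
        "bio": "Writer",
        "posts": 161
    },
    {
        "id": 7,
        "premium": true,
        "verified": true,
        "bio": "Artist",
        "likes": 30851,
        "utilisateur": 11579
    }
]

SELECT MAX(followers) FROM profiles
8128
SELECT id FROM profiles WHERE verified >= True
[1, 3, 7]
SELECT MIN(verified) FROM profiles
False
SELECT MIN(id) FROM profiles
1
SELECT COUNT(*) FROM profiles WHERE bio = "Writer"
3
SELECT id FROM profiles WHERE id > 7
[]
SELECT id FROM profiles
[1, 2, 3, 4, 5, 6, 7]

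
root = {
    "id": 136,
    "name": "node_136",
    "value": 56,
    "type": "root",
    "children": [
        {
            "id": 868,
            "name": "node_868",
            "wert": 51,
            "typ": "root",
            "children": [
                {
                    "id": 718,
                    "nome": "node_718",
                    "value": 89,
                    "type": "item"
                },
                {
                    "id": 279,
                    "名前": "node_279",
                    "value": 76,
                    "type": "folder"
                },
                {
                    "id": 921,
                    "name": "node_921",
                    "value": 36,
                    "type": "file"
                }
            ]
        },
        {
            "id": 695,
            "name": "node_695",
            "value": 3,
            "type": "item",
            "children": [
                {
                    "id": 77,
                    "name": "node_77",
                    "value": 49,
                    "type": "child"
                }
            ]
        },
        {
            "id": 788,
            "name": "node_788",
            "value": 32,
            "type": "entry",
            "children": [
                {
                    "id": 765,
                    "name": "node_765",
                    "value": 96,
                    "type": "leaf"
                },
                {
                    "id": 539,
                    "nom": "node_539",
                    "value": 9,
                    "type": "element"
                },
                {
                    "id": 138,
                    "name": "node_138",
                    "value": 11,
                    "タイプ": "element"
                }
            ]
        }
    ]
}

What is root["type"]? "root"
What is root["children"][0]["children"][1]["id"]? 279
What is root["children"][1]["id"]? 695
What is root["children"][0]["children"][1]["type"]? "folder"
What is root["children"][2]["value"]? 32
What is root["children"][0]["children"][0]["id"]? 718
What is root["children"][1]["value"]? 3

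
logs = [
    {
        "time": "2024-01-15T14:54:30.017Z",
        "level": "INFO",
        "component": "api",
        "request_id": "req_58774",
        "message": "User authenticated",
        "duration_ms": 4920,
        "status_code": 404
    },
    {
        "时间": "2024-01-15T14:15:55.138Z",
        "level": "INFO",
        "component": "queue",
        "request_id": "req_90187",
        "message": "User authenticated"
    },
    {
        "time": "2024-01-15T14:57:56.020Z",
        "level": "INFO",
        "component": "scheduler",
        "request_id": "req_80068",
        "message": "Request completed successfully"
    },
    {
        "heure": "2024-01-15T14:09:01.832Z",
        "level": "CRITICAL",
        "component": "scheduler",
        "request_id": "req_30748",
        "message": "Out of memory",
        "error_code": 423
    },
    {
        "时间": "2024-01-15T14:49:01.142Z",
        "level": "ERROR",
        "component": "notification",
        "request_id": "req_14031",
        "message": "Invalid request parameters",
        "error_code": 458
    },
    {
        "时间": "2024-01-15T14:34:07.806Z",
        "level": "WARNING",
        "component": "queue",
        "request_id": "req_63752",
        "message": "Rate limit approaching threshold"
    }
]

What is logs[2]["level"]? "INFO"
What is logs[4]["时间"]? "2024-01-15T14:49:01.142Z"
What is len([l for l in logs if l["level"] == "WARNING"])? 1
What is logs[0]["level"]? "INFO"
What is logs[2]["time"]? "2024-01-15T14:57:56.020Z"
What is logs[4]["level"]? "ERROR"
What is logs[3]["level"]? "CRITICAL"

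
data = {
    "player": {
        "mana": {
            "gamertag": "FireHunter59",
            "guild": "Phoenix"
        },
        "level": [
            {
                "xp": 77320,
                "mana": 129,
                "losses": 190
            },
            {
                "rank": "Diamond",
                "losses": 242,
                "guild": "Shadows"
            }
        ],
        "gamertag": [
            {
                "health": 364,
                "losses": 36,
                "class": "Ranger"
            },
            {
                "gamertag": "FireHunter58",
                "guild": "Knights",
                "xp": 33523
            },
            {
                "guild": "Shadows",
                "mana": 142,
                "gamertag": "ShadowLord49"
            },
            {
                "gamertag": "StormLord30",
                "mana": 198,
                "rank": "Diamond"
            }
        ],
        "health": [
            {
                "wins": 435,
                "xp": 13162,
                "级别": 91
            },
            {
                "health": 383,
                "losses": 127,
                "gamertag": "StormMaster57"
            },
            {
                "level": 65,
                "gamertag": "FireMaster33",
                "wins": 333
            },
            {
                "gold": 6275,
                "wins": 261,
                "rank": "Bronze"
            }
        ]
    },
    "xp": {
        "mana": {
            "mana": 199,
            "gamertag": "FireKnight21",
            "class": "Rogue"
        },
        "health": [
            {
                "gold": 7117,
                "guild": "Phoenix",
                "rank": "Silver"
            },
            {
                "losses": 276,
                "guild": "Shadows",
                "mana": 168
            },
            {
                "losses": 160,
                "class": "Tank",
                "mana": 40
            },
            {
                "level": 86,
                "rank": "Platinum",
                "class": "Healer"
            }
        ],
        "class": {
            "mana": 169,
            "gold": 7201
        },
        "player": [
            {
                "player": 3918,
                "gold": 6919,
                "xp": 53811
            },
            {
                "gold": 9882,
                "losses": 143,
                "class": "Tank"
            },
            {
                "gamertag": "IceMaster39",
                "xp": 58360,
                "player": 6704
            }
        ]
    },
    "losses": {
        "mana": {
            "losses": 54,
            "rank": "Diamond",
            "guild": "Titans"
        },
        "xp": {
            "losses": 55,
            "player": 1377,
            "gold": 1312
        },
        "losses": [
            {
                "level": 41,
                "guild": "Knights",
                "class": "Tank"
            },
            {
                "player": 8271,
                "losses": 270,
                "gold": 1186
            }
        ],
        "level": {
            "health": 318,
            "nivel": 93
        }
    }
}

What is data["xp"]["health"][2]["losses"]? 160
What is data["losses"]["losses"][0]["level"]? 41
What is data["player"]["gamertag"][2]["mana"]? 142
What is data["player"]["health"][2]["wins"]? 333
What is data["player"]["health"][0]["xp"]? 13162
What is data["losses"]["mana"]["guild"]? "Titans"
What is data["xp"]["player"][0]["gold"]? 6919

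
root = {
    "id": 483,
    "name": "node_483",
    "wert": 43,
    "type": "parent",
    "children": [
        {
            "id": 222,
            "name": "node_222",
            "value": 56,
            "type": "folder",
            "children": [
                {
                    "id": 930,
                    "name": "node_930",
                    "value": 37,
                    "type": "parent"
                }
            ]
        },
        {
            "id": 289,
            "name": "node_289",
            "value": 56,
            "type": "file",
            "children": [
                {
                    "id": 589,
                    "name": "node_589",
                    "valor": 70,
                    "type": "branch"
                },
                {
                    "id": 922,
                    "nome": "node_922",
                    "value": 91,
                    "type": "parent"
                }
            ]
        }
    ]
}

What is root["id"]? 483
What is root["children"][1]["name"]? "node_289"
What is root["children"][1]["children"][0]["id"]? 589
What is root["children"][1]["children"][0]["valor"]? 70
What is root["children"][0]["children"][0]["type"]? "parent"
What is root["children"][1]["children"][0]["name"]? "node_589"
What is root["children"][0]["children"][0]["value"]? 37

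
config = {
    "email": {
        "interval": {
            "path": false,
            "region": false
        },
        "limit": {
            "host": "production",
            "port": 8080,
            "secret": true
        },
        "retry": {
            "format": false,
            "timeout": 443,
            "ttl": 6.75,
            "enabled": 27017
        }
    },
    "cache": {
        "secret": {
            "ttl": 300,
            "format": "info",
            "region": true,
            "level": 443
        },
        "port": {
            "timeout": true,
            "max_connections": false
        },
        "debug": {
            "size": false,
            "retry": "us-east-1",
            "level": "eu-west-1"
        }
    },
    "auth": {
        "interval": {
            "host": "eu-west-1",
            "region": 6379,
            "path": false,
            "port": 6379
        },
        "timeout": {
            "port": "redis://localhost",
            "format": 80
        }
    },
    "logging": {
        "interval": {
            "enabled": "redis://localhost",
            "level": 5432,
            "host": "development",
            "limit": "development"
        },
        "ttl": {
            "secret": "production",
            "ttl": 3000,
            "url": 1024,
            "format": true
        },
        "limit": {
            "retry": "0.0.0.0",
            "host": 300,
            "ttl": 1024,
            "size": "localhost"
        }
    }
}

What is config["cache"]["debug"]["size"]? False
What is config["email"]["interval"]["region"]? False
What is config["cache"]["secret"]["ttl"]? 300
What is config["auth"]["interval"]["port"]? 6379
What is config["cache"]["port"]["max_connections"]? False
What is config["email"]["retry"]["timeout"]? 443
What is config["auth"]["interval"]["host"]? "eu-west-1"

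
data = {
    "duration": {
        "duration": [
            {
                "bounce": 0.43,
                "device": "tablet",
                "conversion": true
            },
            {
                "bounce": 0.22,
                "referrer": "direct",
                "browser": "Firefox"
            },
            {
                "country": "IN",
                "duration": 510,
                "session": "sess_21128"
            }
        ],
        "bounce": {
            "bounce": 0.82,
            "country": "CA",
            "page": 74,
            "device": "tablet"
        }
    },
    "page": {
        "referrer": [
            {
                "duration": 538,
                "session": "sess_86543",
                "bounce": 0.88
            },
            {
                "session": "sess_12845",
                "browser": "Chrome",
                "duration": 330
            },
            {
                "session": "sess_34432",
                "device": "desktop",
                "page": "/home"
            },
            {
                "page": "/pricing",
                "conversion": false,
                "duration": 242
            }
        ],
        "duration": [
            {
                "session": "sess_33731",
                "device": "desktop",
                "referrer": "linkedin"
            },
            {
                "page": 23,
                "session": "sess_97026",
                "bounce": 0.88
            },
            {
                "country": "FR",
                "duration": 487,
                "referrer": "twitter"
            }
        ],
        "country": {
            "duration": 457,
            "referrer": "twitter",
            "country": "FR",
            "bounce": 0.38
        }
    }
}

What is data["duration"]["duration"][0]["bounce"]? 0.43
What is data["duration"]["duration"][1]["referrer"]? "direct"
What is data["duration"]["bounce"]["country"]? "CA"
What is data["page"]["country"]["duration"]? 457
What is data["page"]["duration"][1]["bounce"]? 0.88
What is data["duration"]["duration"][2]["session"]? "sess_21128"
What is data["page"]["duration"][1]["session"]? "sess_97026"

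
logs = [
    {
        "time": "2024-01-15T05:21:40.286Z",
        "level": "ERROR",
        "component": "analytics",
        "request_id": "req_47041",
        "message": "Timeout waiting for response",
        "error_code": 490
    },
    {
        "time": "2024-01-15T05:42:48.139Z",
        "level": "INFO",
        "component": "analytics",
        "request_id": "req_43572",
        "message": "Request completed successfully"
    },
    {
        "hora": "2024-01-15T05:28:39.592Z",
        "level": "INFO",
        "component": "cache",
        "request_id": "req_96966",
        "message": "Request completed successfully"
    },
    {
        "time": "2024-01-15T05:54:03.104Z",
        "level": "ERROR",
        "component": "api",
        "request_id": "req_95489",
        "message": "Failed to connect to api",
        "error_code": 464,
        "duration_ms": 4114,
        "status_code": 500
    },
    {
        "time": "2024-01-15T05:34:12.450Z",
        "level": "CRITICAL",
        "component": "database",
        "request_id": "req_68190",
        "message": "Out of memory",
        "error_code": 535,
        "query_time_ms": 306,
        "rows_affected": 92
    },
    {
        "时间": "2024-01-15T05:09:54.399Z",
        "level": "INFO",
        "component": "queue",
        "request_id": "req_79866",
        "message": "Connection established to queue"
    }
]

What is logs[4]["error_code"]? 535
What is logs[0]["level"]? "ERROR"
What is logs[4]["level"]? "CRITICAL"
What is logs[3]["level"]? "ERROR"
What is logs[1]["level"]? "INFO"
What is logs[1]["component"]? "analytics"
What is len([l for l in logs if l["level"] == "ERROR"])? 2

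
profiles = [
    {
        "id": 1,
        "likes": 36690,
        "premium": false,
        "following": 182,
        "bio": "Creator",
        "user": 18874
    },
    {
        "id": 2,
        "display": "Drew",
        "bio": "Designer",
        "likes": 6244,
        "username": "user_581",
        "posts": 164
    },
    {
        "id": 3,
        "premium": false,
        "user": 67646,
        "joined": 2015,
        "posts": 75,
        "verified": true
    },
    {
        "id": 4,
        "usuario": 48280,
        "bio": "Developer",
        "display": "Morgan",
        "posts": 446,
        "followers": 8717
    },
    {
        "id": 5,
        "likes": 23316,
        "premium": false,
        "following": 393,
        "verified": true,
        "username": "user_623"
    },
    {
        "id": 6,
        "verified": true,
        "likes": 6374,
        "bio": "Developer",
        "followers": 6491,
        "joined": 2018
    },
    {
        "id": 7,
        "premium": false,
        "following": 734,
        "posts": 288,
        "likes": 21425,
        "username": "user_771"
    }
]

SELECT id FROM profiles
[1, 2, 3, 4, 5, 6, 7]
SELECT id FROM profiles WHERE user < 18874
[]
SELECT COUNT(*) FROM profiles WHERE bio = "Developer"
2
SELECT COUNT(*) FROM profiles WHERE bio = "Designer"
1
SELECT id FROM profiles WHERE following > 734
[]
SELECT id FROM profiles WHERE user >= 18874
[1, 3]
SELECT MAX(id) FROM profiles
7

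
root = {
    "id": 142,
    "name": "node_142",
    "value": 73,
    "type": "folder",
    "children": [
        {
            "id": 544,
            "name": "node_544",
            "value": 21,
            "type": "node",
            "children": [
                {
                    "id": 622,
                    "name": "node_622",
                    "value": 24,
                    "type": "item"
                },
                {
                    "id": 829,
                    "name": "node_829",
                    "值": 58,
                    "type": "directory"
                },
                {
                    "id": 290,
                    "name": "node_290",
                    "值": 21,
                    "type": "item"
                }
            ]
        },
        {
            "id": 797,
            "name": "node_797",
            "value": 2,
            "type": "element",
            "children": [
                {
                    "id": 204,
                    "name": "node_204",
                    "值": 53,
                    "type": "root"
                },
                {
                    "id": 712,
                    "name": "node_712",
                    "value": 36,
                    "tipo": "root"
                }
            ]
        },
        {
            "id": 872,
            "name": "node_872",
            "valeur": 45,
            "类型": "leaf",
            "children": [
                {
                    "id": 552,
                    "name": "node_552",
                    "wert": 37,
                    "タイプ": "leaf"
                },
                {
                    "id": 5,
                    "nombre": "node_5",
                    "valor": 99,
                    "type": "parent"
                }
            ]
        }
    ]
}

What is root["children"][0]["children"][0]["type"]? "item"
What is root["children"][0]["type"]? "node"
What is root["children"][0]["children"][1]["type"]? "directory"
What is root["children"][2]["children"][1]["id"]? 5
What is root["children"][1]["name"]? "node_797"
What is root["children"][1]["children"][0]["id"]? 204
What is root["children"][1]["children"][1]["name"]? "node_712"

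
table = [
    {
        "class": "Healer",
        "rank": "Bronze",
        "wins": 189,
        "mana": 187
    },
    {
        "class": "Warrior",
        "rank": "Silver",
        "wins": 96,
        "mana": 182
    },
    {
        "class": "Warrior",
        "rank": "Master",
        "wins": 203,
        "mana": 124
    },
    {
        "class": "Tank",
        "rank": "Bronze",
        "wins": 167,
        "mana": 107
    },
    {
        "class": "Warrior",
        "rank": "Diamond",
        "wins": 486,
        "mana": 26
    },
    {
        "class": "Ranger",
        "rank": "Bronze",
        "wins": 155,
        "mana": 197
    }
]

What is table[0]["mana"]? 187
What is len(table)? 6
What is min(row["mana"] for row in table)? 26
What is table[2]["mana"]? 124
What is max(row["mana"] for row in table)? 197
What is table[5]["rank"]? "Bronze"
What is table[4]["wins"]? 486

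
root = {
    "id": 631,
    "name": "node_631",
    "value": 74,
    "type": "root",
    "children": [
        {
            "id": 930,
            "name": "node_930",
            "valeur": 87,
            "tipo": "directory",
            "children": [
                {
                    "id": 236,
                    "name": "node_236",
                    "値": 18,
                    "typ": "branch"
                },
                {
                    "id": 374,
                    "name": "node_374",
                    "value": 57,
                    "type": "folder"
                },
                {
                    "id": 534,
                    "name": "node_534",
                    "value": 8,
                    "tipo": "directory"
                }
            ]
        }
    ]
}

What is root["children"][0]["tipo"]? "directory"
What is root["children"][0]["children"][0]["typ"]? "branch"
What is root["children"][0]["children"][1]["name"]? "node_374"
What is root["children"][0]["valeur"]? 87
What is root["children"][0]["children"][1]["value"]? 57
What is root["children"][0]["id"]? 930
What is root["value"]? 74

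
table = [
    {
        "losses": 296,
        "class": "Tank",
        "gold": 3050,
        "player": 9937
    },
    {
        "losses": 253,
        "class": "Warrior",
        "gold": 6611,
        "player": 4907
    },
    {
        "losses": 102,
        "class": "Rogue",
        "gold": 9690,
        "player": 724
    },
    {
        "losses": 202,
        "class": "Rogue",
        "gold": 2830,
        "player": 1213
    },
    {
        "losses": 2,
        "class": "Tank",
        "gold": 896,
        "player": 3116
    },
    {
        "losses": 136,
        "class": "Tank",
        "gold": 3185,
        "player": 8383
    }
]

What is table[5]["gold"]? 3185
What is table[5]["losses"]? 136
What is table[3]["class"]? "Rogue"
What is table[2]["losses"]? 102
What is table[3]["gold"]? 2830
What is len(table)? 6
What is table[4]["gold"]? 896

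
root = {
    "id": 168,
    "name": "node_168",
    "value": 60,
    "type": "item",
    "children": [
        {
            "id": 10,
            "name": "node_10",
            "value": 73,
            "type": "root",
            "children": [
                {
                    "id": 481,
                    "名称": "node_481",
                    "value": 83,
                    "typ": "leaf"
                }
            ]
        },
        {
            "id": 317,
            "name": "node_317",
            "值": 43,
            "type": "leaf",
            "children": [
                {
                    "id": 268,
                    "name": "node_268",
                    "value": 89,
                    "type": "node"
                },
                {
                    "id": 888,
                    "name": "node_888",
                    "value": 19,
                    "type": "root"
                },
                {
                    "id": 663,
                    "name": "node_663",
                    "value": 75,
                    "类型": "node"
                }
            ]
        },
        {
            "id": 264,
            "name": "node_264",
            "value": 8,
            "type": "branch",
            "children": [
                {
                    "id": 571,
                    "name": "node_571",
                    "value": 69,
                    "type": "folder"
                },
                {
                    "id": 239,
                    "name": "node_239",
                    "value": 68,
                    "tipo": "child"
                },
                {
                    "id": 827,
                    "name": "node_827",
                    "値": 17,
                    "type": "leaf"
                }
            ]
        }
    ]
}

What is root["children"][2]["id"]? 264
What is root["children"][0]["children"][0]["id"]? 481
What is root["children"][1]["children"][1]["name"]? "node_888"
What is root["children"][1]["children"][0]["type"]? "node"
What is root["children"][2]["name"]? "node_264"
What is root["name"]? "node_168"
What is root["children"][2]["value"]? 8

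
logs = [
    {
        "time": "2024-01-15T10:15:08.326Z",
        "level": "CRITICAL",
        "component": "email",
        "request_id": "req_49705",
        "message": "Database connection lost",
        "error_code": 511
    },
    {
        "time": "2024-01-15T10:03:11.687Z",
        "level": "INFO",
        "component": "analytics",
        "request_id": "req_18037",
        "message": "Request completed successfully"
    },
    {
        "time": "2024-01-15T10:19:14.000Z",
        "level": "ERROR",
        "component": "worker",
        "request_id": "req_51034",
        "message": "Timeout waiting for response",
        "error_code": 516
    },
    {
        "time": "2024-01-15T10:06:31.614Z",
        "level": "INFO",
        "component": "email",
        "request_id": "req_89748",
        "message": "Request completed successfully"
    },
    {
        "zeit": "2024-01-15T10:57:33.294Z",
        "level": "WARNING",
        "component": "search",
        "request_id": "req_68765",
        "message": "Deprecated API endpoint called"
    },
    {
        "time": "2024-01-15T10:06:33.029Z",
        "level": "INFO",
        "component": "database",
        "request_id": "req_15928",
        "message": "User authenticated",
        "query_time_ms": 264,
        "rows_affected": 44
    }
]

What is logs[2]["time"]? "2024-01-15T10:19:14.000Z"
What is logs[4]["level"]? "WARNING"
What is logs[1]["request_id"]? "req_18037"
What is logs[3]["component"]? "email"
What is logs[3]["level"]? "INFO"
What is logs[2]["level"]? "ERROR"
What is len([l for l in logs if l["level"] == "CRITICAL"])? 1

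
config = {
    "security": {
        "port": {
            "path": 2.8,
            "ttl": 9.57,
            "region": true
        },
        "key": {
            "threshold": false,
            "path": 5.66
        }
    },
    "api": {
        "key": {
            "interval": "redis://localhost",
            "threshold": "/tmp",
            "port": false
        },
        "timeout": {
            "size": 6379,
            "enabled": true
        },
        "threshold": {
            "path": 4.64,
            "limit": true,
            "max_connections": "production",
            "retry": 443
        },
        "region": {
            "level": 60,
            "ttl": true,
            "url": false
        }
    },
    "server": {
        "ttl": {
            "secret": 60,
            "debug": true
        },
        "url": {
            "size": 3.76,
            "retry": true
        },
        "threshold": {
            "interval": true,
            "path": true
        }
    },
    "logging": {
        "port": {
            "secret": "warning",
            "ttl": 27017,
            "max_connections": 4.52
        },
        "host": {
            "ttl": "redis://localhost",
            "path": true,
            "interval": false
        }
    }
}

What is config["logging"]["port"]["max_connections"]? 4.52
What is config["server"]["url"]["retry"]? True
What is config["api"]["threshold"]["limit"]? True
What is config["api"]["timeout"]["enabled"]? True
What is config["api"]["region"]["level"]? 60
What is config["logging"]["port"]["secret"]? "warning"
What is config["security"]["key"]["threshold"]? False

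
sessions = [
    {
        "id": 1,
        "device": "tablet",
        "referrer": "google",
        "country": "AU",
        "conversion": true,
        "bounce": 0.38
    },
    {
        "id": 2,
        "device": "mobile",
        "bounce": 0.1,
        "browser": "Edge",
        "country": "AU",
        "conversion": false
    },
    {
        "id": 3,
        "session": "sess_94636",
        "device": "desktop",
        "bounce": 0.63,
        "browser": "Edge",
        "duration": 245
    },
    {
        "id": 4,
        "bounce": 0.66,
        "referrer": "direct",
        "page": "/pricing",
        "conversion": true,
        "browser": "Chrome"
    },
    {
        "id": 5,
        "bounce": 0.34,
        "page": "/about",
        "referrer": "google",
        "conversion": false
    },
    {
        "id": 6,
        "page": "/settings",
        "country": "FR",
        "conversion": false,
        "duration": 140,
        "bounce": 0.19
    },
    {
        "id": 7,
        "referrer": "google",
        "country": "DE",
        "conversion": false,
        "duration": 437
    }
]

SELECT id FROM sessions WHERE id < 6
[1, 2, 3, 4, 5]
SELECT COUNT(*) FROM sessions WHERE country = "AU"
2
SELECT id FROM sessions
[1, 2, 3, 4, 5, 6, 7]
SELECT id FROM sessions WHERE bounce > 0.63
[4]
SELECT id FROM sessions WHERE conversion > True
[]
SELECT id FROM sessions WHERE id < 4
[1, 2, 3]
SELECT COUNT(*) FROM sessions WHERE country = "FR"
1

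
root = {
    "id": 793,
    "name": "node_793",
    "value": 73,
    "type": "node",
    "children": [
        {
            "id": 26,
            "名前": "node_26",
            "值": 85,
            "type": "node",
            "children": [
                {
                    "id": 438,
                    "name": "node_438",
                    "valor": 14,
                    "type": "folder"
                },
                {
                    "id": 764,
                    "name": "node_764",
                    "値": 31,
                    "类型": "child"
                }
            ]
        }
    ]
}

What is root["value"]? 73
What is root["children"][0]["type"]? "node"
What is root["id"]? 793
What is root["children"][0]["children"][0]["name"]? "node_438"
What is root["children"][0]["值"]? 85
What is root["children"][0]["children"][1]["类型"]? "child"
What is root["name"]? "node_793"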